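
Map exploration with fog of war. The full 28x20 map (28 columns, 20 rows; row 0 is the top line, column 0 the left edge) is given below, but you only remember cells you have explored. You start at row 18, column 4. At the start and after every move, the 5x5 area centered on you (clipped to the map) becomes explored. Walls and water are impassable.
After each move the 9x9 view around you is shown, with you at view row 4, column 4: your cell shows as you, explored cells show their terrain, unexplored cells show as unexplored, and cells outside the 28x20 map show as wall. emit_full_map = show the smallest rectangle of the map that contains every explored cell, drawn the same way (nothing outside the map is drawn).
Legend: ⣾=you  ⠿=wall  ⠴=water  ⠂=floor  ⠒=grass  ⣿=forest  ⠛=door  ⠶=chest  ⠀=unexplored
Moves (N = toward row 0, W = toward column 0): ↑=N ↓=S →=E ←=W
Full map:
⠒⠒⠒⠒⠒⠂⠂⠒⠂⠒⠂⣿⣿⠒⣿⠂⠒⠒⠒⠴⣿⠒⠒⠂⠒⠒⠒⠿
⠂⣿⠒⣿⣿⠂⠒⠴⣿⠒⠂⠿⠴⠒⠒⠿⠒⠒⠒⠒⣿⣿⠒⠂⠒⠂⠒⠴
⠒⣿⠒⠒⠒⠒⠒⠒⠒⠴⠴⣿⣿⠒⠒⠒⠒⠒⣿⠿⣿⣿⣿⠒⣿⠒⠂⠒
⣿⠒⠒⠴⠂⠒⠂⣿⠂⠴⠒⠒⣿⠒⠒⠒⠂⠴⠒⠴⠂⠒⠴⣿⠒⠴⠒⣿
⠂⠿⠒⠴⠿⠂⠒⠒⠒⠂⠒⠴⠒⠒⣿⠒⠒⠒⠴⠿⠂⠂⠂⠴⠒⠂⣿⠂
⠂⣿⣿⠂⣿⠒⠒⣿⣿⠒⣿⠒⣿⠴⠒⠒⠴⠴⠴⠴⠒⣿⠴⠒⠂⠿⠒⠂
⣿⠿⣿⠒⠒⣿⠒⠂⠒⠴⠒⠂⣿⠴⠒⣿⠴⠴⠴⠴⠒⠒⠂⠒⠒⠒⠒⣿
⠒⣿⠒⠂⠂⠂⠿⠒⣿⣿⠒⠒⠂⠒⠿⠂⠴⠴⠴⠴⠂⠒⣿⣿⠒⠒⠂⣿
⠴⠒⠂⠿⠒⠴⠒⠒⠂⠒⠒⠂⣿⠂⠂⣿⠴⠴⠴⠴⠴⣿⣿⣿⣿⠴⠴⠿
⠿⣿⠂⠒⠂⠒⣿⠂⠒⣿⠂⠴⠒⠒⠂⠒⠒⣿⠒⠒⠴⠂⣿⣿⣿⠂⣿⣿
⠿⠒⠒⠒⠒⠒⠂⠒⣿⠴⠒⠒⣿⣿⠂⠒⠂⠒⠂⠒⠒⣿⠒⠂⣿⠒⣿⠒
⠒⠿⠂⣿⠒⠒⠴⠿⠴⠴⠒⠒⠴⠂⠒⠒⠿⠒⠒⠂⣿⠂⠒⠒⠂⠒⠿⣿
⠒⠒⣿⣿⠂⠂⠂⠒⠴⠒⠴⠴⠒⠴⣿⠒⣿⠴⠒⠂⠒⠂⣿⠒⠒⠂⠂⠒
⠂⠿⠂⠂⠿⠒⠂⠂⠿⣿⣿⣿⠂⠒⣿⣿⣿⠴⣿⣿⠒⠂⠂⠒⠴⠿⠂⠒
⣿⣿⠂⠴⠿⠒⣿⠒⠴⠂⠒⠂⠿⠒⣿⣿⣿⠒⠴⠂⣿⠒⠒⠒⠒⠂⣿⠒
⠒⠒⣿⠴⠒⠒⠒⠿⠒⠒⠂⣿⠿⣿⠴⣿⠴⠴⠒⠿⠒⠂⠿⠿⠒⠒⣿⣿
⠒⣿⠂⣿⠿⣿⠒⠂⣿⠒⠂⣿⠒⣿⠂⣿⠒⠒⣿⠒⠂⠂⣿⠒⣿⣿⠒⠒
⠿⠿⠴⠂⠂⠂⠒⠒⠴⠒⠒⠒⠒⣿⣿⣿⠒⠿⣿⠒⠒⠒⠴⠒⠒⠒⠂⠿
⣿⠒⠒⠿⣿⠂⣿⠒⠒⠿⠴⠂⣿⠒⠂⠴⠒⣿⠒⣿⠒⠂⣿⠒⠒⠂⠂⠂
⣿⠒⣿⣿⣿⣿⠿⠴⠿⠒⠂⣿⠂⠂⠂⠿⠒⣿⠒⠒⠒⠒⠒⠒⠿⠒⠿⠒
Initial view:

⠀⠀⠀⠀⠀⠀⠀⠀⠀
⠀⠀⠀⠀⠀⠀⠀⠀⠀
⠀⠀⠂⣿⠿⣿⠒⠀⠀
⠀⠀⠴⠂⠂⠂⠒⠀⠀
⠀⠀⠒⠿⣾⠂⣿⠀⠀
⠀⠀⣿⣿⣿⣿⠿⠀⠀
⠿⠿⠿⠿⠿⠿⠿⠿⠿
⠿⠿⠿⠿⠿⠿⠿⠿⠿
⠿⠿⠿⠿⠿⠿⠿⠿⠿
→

⠀⠀⠀⠀⠀⠀⠀⠀⠀
⠀⠀⠀⠀⠀⠀⠀⠀⠀
⠀⠂⣿⠿⣿⠒⠂⠀⠀
⠀⠴⠂⠂⠂⠒⠒⠀⠀
⠀⠒⠿⣿⣾⣿⠒⠀⠀
⠀⣿⣿⣿⣿⠿⠴⠀⠀
⠿⠿⠿⠿⠿⠿⠿⠿⠿
⠿⠿⠿⠿⠿⠿⠿⠿⠿
⠿⠿⠿⠿⠿⠿⠿⠿⠿

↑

⠀⠀⠀⠀⠀⠀⠀⠀⠀
⠀⠀⠀⠀⠀⠀⠀⠀⠀
⠀⠀⠴⠒⠒⠒⠿⠀⠀
⠀⠂⣿⠿⣿⠒⠂⠀⠀
⠀⠴⠂⠂⣾⠒⠒⠀⠀
⠀⠒⠿⣿⠂⣿⠒⠀⠀
⠀⣿⣿⣿⣿⠿⠴⠀⠀
⠿⠿⠿⠿⠿⠿⠿⠿⠿
⠿⠿⠿⠿⠿⠿⠿⠿⠿

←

⠀⠀⠀⠀⠀⠀⠀⠀⠀
⠀⠀⠀⠀⠀⠀⠀⠀⠀
⠀⠀⣿⠴⠒⠒⠒⠿⠀
⠀⠀⠂⣿⠿⣿⠒⠂⠀
⠀⠀⠴⠂⣾⠂⠒⠒⠀
⠀⠀⠒⠿⣿⠂⣿⠒⠀
⠀⠀⣿⣿⣿⣿⠿⠴⠀
⠿⠿⠿⠿⠿⠿⠿⠿⠿
⠿⠿⠿⠿⠿⠿⠿⠿⠿

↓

⠀⠀⠀⠀⠀⠀⠀⠀⠀
⠀⠀⣿⠴⠒⠒⠒⠿⠀
⠀⠀⠂⣿⠿⣿⠒⠂⠀
⠀⠀⠴⠂⠂⠂⠒⠒⠀
⠀⠀⠒⠿⣾⠂⣿⠒⠀
⠀⠀⣿⣿⣿⣿⠿⠴⠀
⠿⠿⠿⠿⠿⠿⠿⠿⠿
⠿⠿⠿⠿⠿⠿⠿⠿⠿
⠿⠿⠿⠿⠿⠿⠿⠿⠿

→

⠀⠀⠀⠀⠀⠀⠀⠀⠀
⠀⣿⠴⠒⠒⠒⠿⠀⠀
⠀⠂⣿⠿⣿⠒⠂⠀⠀
⠀⠴⠂⠂⠂⠒⠒⠀⠀
⠀⠒⠿⣿⣾⣿⠒⠀⠀
⠀⣿⣿⣿⣿⠿⠴⠀⠀
⠿⠿⠿⠿⠿⠿⠿⠿⠿
⠿⠿⠿⠿⠿⠿⠿⠿⠿
⠿⠿⠿⠿⠿⠿⠿⠿⠿

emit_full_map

⣿⠴⠒⠒⠒⠿
⠂⣿⠿⣿⠒⠂
⠴⠂⠂⠂⠒⠒
⠒⠿⣿⣾⣿⠒
⣿⣿⣿⣿⠿⠴

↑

⠀⠀⠀⠀⠀⠀⠀⠀⠀
⠀⠀⠀⠀⠀⠀⠀⠀⠀
⠀⣿⠴⠒⠒⠒⠿⠀⠀
⠀⠂⣿⠿⣿⠒⠂⠀⠀
⠀⠴⠂⠂⣾⠒⠒⠀⠀
⠀⠒⠿⣿⠂⣿⠒⠀⠀
⠀⣿⣿⣿⣿⠿⠴⠀⠀
⠿⠿⠿⠿⠿⠿⠿⠿⠿
⠿⠿⠿⠿⠿⠿⠿⠿⠿

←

⠀⠀⠀⠀⠀⠀⠀⠀⠀
⠀⠀⠀⠀⠀⠀⠀⠀⠀
⠀⠀⣿⠴⠒⠒⠒⠿⠀
⠀⠀⠂⣿⠿⣿⠒⠂⠀
⠀⠀⠴⠂⣾⠂⠒⠒⠀
⠀⠀⠒⠿⣿⠂⣿⠒⠀
⠀⠀⣿⣿⣿⣿⠿⠴⠀
⠿⠿⠿⠿⠿⠿⠿⠿⠿
⠿⠿⠿⠿⠿⠿⠿⠿⠿

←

⠿⠀⠀⠀⠀⠀⠀⠀⠀
⠿⠀⠀⠀⠀⠀⠀⠀⠀
⠿⠀⠒⣿⠴⠒⠒⠒⠿
⠿⠀⣿⠂⣿⠿⣿⠒⠂
⠿⠀⠿⠴⣾⠂⠂⠒⠒
⠿⠀⠒⠒⠿⣿⠂⣿⠒
⠿⠀⠒⣿⣿⣿⣿⠿⠴
⠿⠿⠿⠿⠿⠿⠿⠿⠿
⠿⠿⠿⠿⠿⠿⠿⠿⠿

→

⠀⠀⠀⠀⠀⠀⠀⠀⠀
⠀⠀⠀⠀⠀⠀⠀⠀⠀
⠀⠒⣿⠴⠒⠒⠒⠿⠀
⠀⣿⠂⣿⠿⣿⠒⠂⠀
⠀⠿⠴⠂⣾⠂⠒⠒⠀
⠀⠒⠒⠿⣿⠂⣿⠒⠀
⠀⠒⣿⣿⣿⣿⠿⠴⠀
⠿⠿⠿⠿⠿⠿⠿⠿⠿
⠿⠿⠿⠿⠿⠿⠿⠿⠿

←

⠿⠀⠀⠀⠀⠀⠀⠀⠀
⠿⠀⠀⠀⠀⠀⠀⠀⠀
⠿⠀⠒⣿⠴⠒⠒⠒⠿
⠿⠀⣿⠂⣿⠿⣿⠒⠂
⠿⠀⠿⠴⣾⠂⠂⠒⠒
⠿⠀⠒⠒⠿⣿⠂⣿⠒
⠿⠀⠒⣿⣿⣿⣿⠿⠴
⠿⠿⠿⠿⠿⠿⠿⠿⠿
⠿⠿⠿⠿⠿⠿⠿⠿⠿

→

⠀⠀⠀⠀⠀⠀⠀⠀⠀
⠀⠀⠀⠀⠀⠀⠀⠀⠀
⠀⠒⣿⠴⠒⠒⠒⠿⠀
⠀⣿⠂⣿⠿⣿⠒⠂⠀
⠀⠿⠴⠂⣾⠂⠒⠒⠀
⠀⠒⠒⠿⣿⠂⣿⠒⠀
⠀⠒⣿⣿⣿⣿⠿⠴⠀
⠿⠿⠿⠿⠿⠿⠿⠿⠿
⠿⠿⠿⠿⠿⠿⠿⠿⠿


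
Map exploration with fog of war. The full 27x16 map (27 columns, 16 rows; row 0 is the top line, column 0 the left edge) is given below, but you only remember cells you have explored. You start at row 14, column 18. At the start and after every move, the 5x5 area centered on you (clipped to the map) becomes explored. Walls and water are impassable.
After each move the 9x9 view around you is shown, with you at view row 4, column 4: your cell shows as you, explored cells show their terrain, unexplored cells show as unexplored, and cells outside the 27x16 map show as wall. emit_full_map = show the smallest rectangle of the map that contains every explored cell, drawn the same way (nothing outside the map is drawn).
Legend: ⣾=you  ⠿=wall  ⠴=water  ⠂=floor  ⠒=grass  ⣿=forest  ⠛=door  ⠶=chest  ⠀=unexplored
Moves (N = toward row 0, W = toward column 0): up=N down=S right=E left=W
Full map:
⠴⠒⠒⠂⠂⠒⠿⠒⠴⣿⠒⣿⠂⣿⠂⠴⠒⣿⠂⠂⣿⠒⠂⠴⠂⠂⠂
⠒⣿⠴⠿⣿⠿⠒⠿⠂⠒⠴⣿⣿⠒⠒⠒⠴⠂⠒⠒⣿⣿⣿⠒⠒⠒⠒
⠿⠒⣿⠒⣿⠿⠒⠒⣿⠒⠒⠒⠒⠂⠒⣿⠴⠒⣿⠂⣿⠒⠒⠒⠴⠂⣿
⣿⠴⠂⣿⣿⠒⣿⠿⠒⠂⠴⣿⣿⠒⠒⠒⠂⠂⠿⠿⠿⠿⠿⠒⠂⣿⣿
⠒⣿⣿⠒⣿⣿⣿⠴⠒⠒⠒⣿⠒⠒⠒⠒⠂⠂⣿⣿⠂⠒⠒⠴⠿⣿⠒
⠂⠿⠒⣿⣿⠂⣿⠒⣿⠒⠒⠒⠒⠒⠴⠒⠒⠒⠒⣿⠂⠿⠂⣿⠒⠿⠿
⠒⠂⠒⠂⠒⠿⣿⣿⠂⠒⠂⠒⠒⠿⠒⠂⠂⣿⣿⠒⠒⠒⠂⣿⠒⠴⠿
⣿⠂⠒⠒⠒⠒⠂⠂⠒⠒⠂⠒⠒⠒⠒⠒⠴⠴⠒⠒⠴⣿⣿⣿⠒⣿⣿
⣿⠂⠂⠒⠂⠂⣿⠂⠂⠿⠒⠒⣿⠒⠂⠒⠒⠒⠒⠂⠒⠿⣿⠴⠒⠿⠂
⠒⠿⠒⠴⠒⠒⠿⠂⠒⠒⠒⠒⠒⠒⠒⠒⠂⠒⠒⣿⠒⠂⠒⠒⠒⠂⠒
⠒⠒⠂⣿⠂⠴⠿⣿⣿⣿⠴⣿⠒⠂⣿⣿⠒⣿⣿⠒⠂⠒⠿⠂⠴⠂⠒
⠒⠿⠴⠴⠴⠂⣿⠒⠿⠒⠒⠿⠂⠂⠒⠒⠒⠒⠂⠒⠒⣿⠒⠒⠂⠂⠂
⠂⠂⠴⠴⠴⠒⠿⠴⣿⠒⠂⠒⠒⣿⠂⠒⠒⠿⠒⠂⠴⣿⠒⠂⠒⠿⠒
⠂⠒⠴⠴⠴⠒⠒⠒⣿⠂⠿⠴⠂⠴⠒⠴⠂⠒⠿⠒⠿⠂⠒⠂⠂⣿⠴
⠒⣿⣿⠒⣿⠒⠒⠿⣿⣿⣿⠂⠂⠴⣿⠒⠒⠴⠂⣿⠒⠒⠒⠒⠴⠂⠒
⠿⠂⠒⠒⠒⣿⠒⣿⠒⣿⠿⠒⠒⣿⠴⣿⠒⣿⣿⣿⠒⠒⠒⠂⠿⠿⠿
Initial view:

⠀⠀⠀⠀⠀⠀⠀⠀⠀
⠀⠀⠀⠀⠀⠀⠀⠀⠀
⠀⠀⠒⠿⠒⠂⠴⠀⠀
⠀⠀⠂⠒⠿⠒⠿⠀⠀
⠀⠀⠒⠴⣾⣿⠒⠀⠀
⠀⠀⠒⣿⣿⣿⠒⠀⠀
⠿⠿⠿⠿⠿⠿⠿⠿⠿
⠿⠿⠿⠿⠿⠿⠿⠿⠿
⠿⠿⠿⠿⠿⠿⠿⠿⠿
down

⠀⠀⠀⠀⠀⠀⠀⠀⠀
⠀⠀⠒⠿⠒⠂⠴⠀⠀
⠀⠀⠂⠒⠿⠒⠿⠀⠀
⠀⠀⠒⠴⠂⣿⠒⠀⠀
⠀⠀⠒⣿⣾⣿⠒⠀⠀
⠿⠿⠿⠿⠿⠿⠿⠿⠿
⠿⠿⠿⠿⠿⠿⠿⠿⠿
⠿⠿⠿⠿⠿⠿⠿⠿⠿
⠿⠿⠿⠿⠿⠿⠿⠿⠿

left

⠀⠀⠀⠀⠀⠀⠀⠀⠀
⠀⠀⠀⠒⠿⠒⠂⠴⠀
⠀⠀⠴⠂⠒⠿⠒⠿⠀
⠀⠀⠒⠒⠴⠂⣿⠒⠀
⠀⠀⣿⠒⣾⣿⣿⠒⠀
⠿⠿⠿⠿⠿⠿⠿⠿⠿
⠿⠿⠿⠿⠿⠿⠿⠿⠿
⠿⠿⠿⠿⠿⠿⠿⠿⠿
⠿⠿⠿⠿⠿⠿⠿⠿⠿

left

⠀⠀⠀⠀⠀⠀⠀⠀⠀
⠀⠀⠀⠀⠒⠿⠒⠂⠴
⠀⠀⠒⠴⠂⠒⠿⠒⠿
⠀⠀⣿⠒⠒⠴⠂⣿⠒
⠀⠀⠴⣿⣾⣿⣿⣿⠒
⠿⠿⠿⠿⠿⠿⠿⠿⠿
⠿⠿⠿⠿⠿⠿⠿⠿⠿
⠿⠿⠿⠿⠿⠿⠿⠿⠿
⠿⠿⠿⠿⠿⠿⠿⠿⠿

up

⠀⠀⠀⠀⠀⠀⠀⠀⠀
⠀⠀⠀⠀⠀⠀⠀⠀⠀
⠀⠀⠂⠒⠒⠿⠒⠂⠴
⠀⠀⠒⠴⠂⠒⠿⠒⠿
⠀⠀⣿⠒⣾⠴⠂⣿⠒
⠀⠀⠴⣿⠒⣿⣿⣿⠒
⠿⠿⠿⠿⠿⠿⠿⠿⠿
⠿⠿⠿⠿⠿⠿⠿⠿⠿
⠿⠿⠿⠿⠿⠿⠿⠿⠿

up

⠀⠀⠀⠀⠀⠀⠀⠀⠀
⠀⠀⠀⠀⠀⠀⠀⠀⠀
⠀⠀⠒⠒⠒⠒⠂⠀⠀
⠀⠀⠂⠒⠒⠿⠒⠂⠴
⠀⠀⠒⠴⣾⠒⠿⠒⠿
⠀⠀⣿⠒⠒⠴⠂⣿⠒
⠀⠀⠴⣿⠒⣿⣿⣿⠒
⠿⠿⠿⠿⠿⠿⠿⠿⠿
⠿⠿⠿⠿⠿⠿⠿⠿⠿

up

⠀⠀⠀⠀⠀⠀⠀⠀⠀
⠀⠀⠀⠀⠀⠀⠀⠀⠀
⠀⠀⣿⣿⠒⣿⣿⠀⠀
⠀⠀⠒⠒⠒⠒⠂⠀⠀
⠀⠀⠂⠒⣾⠿⠒⠂⠴
⠀⠀⠒⠴⠂⠒⠿⠒⠿
⠀⠀⣿⠒⠒⠴⠂⣿⠒
⠀⠀⠴⣿⠒⣿⣿⣿⠒
⠿⠿⠿⠿⠿⠿⠿⠿⠿

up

⠀⠀⠀⠀⠀⠀⠀⠀⠀
⠀⠀⠀⠀⠀⠀⠀⠀⠀
⠀⠀⠒⠒⠂⠒⠒⠀⠀
⠀⠀⣿⣿⠒⣿⣿⠀⠀
⠀⠀⠒⠒⣾⠒⠂⠀⠀
⠀⠀⠂⠒⠒⠿⠒⠂⠴
⠀⠀⠒⠴⠂⠒⠿⠒⠿
⠀⠀⣿⠒⠒⠴⠂⣿⠒
⠀⠀⠴⣿⠒⣿⣿⣿⠒

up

⠀⠀⠀⠀⠀⠀⠀⠀⠀
⠀⠀⠀⠀⠀⠀⠀⠀⠀
⠀⠀⠂⠒⠒⠒⠒⠀⠀
⠀⠀⠒⠒⠂⠒⠒⠀⠀
⠀⠀⣿⣿⣾⣿⣿⠀⠀
⠀⠀⠒⠒⠒⠒⠂⠀⠀
⠀⠀⠂⠒⠒⠿⠒⠂⠴
⠀⠀⠒⠴⠂⠒⠿⠒⠿
⠀⠀⣿⠒⠒⠴⠂⣿⠒

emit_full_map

⠂⠒⠒⠒⠒⠀⠀
⠒⠒⠂⠒⠒⠀⠀
⣿⣿⣾⣿⣿⠀⠀
⠒⠒⠒⠒⠂⠀⠀
⠂⠒⠒⠿⠒⠂⠴
⠒⠴⠂⠒⠿⠒⠿
⣿⠒⠒⠴⠂⣿⠒
⠴⣿⠒⣿⣿⣿⠒

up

⠀⠀⠀⠀⠀⠀⠀⠀⠀
⠀⠀⠀⠀⠀⠀⠀⠀⠀
⠀⠀⠒⠒⠴⠴⠒⠀⠀
⠀⠀⠂⠒⠒⠒⠒⠀⠀
⠀⠀⠒⠒⣾⠒⠒⠀⠀
⠀⠀⣿⣿⠒⣿⣿⠀⠀
⠀⠀⠒⠒⠒⠒⠂⠀⠀
⠀⠀⠂⠒⠒⠿⠒⠂⠴
⠀⠀⠒⠴⠂⠒⠿⠒⠿

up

⠀⠀⠀⠀⠀⠀⠀⠀⠀
⠀⠀⠀⠀⠀⠀⠀⠀⠀
⠀⠀⠒⠂⠂⣿⣿⠀⠀
⠀⠀⠒⠒⠴⠴⠒⠀⠀
⠀⠀⠂⠒⣾⠒⠒⠀⠀
⠀⠀⠒⠒⠂⠒⠒⠀⠀
⠀⠀⣿⣿⠒⣿⣿⠀⠀
⠀⠀⠒⠒⠒⠒⠂⠀⠀
⠀⠀⠂⠒⠒⠿⠒⠂⠴

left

⠀⠀⠀⠀⠀⠀⠀⠀⠀
⠀⠀⠀⠀⠀⠀⠀⠀⠀
⠀⠀⠿⠒⠂⠂⣿⣿⠀
⠀⠀⠒⠒⠒⠴⠴⠒⠀
⠀⠀⠒⠂⣾⠒⠒⠒⠀
⠀⠀⠒⠒⠒⠂⠒⠒⠀
⠀⠀⠂⣿⣿⠒⣿⣿⠀
⠀⠀⠀⠒⠒⠒⠒⠂⠀
⠀⠀⠀⠂⠒⠒⠿⠒⠂

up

⠀⠀⠀⠀⠀⠀⠀⠀⠀
⠀⠀⠀⠀⠀⠀⠀⠀⠀
⠀⠀⠒⠴⠒⠒⠒⠀⠀
⠀⠀⠿⠒⠂⠂⣿⣿⠀
⠀⠀⠒⠒⣾⠴⠴⠒⠀
⠀⠀⠒⠂⠒⠒⠒⠒⠀
⠀⠀⠒⠒⠒⠂⠒⠒⠀
⠀⠀⠂⣿⣿⠒⣿⣿⠀
⠀⠀⠀⠒⠒⠒⠒⠂⠀

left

⠀⠀⠀⠀⠀⠀⠀⠀⠀
⠀⠀⠀⠀⠀⠀⠀⠀⠀
⠀⠀⠒⠒⠴⠒⠒⠒⠀
⠀⠀⠒⠿⠒⠂⠂⣿⣿
⠀⠀⠒⠒⣾⠒⠴⠴⠒
⠀⠀⣿⠒⠂⠒⠒⠒⠒
⠀⠀⠒⠒⠒⠒⠂⠒⠒
⠀⠀⠀⠂⣿⣿⠒⣿⣿
⠀⠀⠀⠀⠒⠒⠒⠒⠂

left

⠀⠀⠀⠀⠀⠀⠀⠀⠀
⠀⠀⠀⠀⠀⠀⠀⠀⠀
⠀⠀⠒⠒⠒⠴⠒⠒⠒
⠀⠀⠒⠒⠿⠒⠂⠂⣿
⠀⠀⠒⠒⣾⠒⠒⠴⠴
⠀⠀⠒⣿⠒⠂⠒⠒⠒
⠀⠀⠒⠒⠒⠒⠒⠂⠒
⠀⠀⠀⠀⠂⣿⣿⠒⣿
⠀⠀⠀⠀⠀⠒⠒⠒⠒

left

⠀⠀⠀⠀⠀⠀⠀⠀⠀
⠀⠀⠀⠀⠀⠀⠀⠀⠀
⠀⠀⠒⠒⠒⠒⠴⠒⠒
⠀⠀⠂⠒⠒⠿⠒⠂⠂
⠀⠀⠂⠒⣾⠒⠒⠒⠴
⠀⠀⠒⠒⣿⠒⠂⠒⠒
⠀⠀⠒⠒⠒⠒⠒⠒⠂
⠀⠀⠀⠀⠀⠂⣿⣿⠒
⠀⠀⠀⠀⠀⠀⠒⠒⠒

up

⠀⠀⠀⠀⠀⠀⠀⠀⠀
⠀⠀⠀⠀⠀⠀⠀⠀⠀
⠀⠀⠒⣿⠒⠒⠒⠀⠀
⠀⠀⠒⠒⠒⠒⠴⠒⠒
⠀⠀⠂⠒⣾⠿⠒⠂⠂
⠀⠀⠂⠒⠒⠒⠒⠒⠴
⠀⠀⠒⠒⣿⠒⠂⠒⠒
⠀⠀⠒⠒⠒⠒⠒⠒⠂
⠀⠀⠀⠀⠀⠂⣿⣿⠒

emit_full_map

⠒⣿⠒⠒⠒⠀⠀⠀⠀⠀⠀
⠒⠒⠒⠒⠴⠒⠒⠒⠀⠀⠀
⠂⠒⣾⠿⠒⠂⠂⣿⣿⠀⠀
⠂⠒⠒⠒⠒⠒⠴⠴⠒⠀⠀
⠒⠒⣿⠒⠂⠒⠒⠒⠒⠀⠀
⠒⠒⠒⠒⠒⠒⠂⠒⠒⠀⠀
⠀⠀⠀⠂⣿⣿⠒⣿⣿⠀⠀
⠀⠀⠀⠀⠒⠒⠒⠒⠂⠀⠀
⠀⠀⠀⠀⠂⠒⠒⠿⠒⠂⠴
⠀⠀⠀⠀⠒⠴⠂⠒⠿⠒⠿
⠀⠀⠀⠀⣿⠒⠒⠴⠂⣿⠒
⠀⠀⠀⠀⠴⣿⠒⣿⣿⣿⠒

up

⠀⠀⠀⠀⠀⠀⠀⠀⠀
⠀⠀⠀⠀⠀⠀⠀⠀⠀
⠀⠀⠴⣿⣿⠒⠒⠀⠀
⠀⠀⠒⣿⠒⠒⠒⠀⠀
⠀⠀⠒⠒⣾⠒⠴⠒⠒
⠀⠀⠂⠒⠒⠿⠒⠂⠂
⠀⠀⠂⠒⠒⠒⠒⠒⠴
⠀⠀⠒⠒⣿⠒⠂⠒⠒
⠀⠀⠒⠒⠒⠒⠒⠒⠂

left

⠀⠀⠀⠀⠀⠀⠀⠀⠀
⠀⠀⠀⠀⠀⠀⠀⠀⠀
⠀⠀⠂⠴⣿⣿⠒⠒⠀
⠀⠀⠒⠒⣿⠒⠒⠒⠀
⠀⠀⠒⠒⣾⠒⠒⠴⠒
⠀⠀⠒⠂⠒⠒⠿⠒⠂
⠀⠀⠒⠂⠒⠒⠒⠒⠒
⠀⠀⠀⠒⠒⣿⠒⠂⠒
⠀⠀⠀⠒⠒⠒⠒⠒⠒

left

⠀⠀⠀⠀⠀⠀⠀⠀⠀
⠀⠀⠀⠀⠀⠀⠀⠀⠀
⠀⠀⠒⠂⠴⣿⣿⠒⠒
⠀⠀⠒⠒⠒⣿⠒⠒⠒
⠀⠀⣿⠒⣾⠒⠒⠒⠴
⠀⠀⠂⠒⠂⠒⠒⠿⠒
⠀⠀⠒⠒⠂⠒⠒⠒⠒
⠀⠀⠀⠀⠒⠒⣿⠒⠂
⠀⠀⠀⠀⠒⠒⠒⠒⠒

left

⠀⠀⠀⠀⠀⠀⠀⠀⠀
⠀⠀⠀⠀⠀⠀⠀⠀⠀
⠀⠀⠿⠒⠂⠴⣿⣿⠒
⠀⠀⠴⠒⠒⠒⣿⠒⠒
⠀⠀⠒⣿⣾⠒⠒⠒⠒
⠀⠀⣿⠂⠒⠂⠒⠒⠿
⠀⠀⠂⠒⠒⠂⠒⠒⠒
⠀⠀⠀⠀⠀⠒⠒⣿⠒
⠀⠀⠀⠀⠀⠒⠒⠒⠒

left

⠀⠀⠀⠀⠀⠀⠀⠀⠀
⠀⠀⠀⠀⠀⠀⠀⠀⠀
⠀⠀⣿⠿⠒⠂⠴⣿⣿
⠀⠀⣿⠴⠒⠒⠒⣿⠒
⠀⠀⣿⠒⣾⠒⠒⠒⠒
⠀⠀⣿⣿⠂⠒⠂⠒⠒
⠀⠀⠂⠂⠒⠒⠂⠒⠒
⠀⠀⠀⠀⠀⠀⠒⠒⣿
⠀⠀⠀⠀⠀⠀⠒⠒⠒

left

⠀⠀⠀⠀⠀⠀⠀⠀⠀
⠀⠀⠀⠀⠀⠀⠀⠀⠀
⠀⠀⠒⣿⠿⠒⠂⠴⣿
⠀⠀⣿⣿⠴⠒⠒⠒⣿
⠀⠀⠂⣿⣾⣿⠒⠒⠒
⠀⠀⠿⣿⣿⠂⠒⠂⠒
⠀⠀⠒⠂⠂⠒⠒⠂⠒
⠀⠀⠀⠀⠀⠀⠀⠒⠒
⠀⠀⠀⠀⠀⠀⠀⠒⠒

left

⠀⠀⠀⠀⠀⠀⠀⠀⠀
⠀⠀⠀⠀⠀⠀⠀⠀⠀
⠀⠀⣿⠒⣿⠿⠒⠂⠴
⠀⠀⣿⣿⣿⠴⠒⠒⠒
⠀⠀⣿⠂⣾⠒⣿⠒⠒
⠀⠀⠒⠿⣿⣿⠂⠒⠂
⠀⠀⠒⠒⠂⠂⠒⠒⠂
⠀⠀⠀⠀⠀⠀⠀⠀⠒
⠀⠀⠀⠀⠀⠀⠀⠀⠒

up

⠀⠀⠀⠀⠀⠀⠀⠀⠀
⠀⠀⠀⠀⠀⠀⠀⠀⠀
⠀⠀⣿⠿⠒⠒⣿⠀⠀
⠀⠀⣿⠒⣿⠿⠒⠂⠴
⠀⠀⣿⣿⣾⠴⠒⠒⠒
⠀⠀⣿⠂⣿⠒⣿⠒⠒
⠀⠀⠒⠿⣿⣿⠂⠒⠂
⠀⠀⠒⠒⠂⠂⠒⠒⠂
⠀⠀⠀⠀⠀⠀⠀⠀⠒

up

⠿⠿⠿⠿⠿⠿⠿⠿⠿
⠀⠀⠀⠀⠀⠀⠀⠀⠀
⠀⠀⣿⠿⠒⠿⠂⠀⠀
⠀⠀⣿⠿⠒⠒⣿⠀⠀
⠀⠀⣿⠒⣾⠿⠒⠂⠴
⠀⠀⣿⣿⣿⠴⠒⠒⠒
⠀⠀⣿⠂⣿⠒⣿⠒⠒
⠀⠀⠒⠿⣿⣿⠂⠒⠂
⠀⠀⠒⠒⠂⠂⠒⠒⠂

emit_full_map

⣿⠿⠒⠿⠂⠀⠀⠀⠀⠀⠀⠀⠀⠀⠀⠀⠀
⣿⠿⠒⠒⣿⠀⠀⠀⠀⠀⠀⠀⠀⠀⠀⠀⠀
⣿⠒⣾⠿⠒⠂⠴⣿⣿⠒⠒⠀⠀⠀⠀⠀⠀
⣿⣿⣿⠴⠒⠒⠒⣿⠒⠒⠒⠀⠀⠀⠀⠀⠀
⣿⠂⣿⠒⣿⠒⠒⠒⠒⠒⠴⠒⠒⠒⠀⠀⠀
⠒⠿⣿⣿⠂⠒⠂⠒⠒⠿⠒⠂⠂⣿⣿⠀⠀
⠒⠒⠂⠂⠒⠒⠂⠒⠒⠒⠒⠒⠴⠴⠒⠀⠀
⠀⠀⠀⠀⠀⠀⠒⠒⣿⠒⠂⠒⠒⠒⠒⠀⠀
⠀⠀⠀⠀⠀⠀⠒⠒⠒⠒⠒⠒⠂⠒⠒⠀⠀
⠀⠀⠀⠀⠀⠀⠀⠀⠀⠂⣿⣿⠒⣿⣿⠀⠀
⠀⠀⠀⠀⠀⠀⠀⠀⠀⠀⠒⠒⠒⠒⠂⠀⠀
⠀⠀⠀⠀⠀⠀⠀⠀⠀⠀⠂⠒⠒⠿⠒⠂⠴
⠀⠀⠀⠀⠀⠀⠀⠀⠀⠀⠒⠴⠂⠒⠿⠒⠿
⠀⠀⠀⠀⠀⠀⠀⠀⠀⠀⣿⠒⠒⠴⠂⣿⠒
⠀⠀⠀⠀⠀⠀⠀⠀⠀⠀⠴⣿⠒⣿⣿⣿⠒

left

⠿⠿⠿⠿⠿⠿⠿⠿⠿
⠀⠀⠀⠀⠀⠀⠀⠀⠀
⠀⠀⠿⣿⠿⠒⠿⠂⠀
⠀⠀⠒⣿⠿⠒⠒⣿⠀
⠀⠀⣿⣿⣾⣿⠿⠒⠂
⠀⠀⠒⣿⣿⣿⠴⠒⠒
⠀⠀⣿⣿⠂⣿⠒⣿⠒
⠀⠀⠀⠒⠿⣿⣿⠂⠒
⠀⠀⠀⠒⠒⠂⠂⠒⠒

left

⠿⠿⠿⠿⠿⠿⠿⠿⠿
⠀⠀⠀⠀⠀⠀⠀⠀⠀
⠀⠀⠴⠿⣿⠿⠒⠿⠂
⠀⠀⣿⠒⣿⠿⠒⠒⣿
⠀⠀⠂⣿⣾⠒⣿⠿⠒
⠀⠀⣿⠒⣿⣿⣿⠴⠒
⠀⠀⠒⣿⣿⠂⣿⠒⣿
⠀⠀⠀⠀⠒⠿⣿⣿⠂
⠀⠀⠀⠀⠒⠒⠂⠂⠒

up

⠿⠿⠿⠿⠿⠿⠿⠿⠿
⠿⠿⠿⠿⠿⠿⠿⠿⠿
⠀⠀⠒⠂⠂⠒⠿⠀⠀
⠀⠀⠴⠿⣿⠿⠒⠿⠂
⠀⠀⣿⠒⣾⠿⠒⠒⣿
⠀⠀⠂⣿⣿⠒⣿⠿⠒
⠀⠀⣿⠒⣿⣿⣿⠴⠒
⠀⠀⠒⣿⣿⠂⣿⠒⣿
⠀⠀⠀⠀⠒⠿⣿⣿⠂

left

⠿⠿⠿⠿⠿⠿⠿⠿⠿
⠿⠿⠿⠿⠿⠿⠿⠿⠿
⠿⠀⠒⠒⠂⠂⠒⠿⠀
⠿⠀⣿⠴⠿⣿⠿⠒⠿
⠿⠀⠒⣿⣾⣿⠿⠒⠒
⠿⠀⠴⠂⣿⣿⠒⣿⠿
⠿⠀⣿⣿⠒⣿⣿⣿⠴
⠿⠀⠀⠒⣿⣿⠂⣿⠒
⠿⠀⠀⠀⠀⠒⠿⣿⣿

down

⠿⠿⠿⠿⠿⠿⠿⠿⠿
⠿⠀⠒⠒⠂⠂⠒⠿⠀
⠿⠀⣿⠴⠿⣿⠿⠒⠿
⠿⠀⠒⣿⠒⣿⠿⠒⠒
⠿⠀⠴⠂⣾⣿⠒⣿⠿
⠿⠀⣿⣿⠒⣿⣿⣿⠴
⠿⠀⠿⠒⣿⣿⠂⣿⠒
⠿⠀⠀⠀⠀⠒⠿⣿⣿
⠿⠀⠀⠀⠀⠒⠒⠂⠂

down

⠿⠀⠒⠒⠂⠂⠒⠿⠀
⠿⠀⣿⠴⠿⣿⠿⠒⠿
⠿⠀⠒⣿⠒⣿⠿⠒⠒
⠿⠀⠴⠂⣿⣿⠒⣿⠿
⠿⠀⣿⣿⣾⣿⣿⣿⠴
⠿⠀⠿⠒⣿⣿⠂⣿⠒
⠿⠀⠂⠒⠂⠒⠿⣿⣿
⠿⠀⠀⠀⠀⠒⠒⠂⠂
⠿⠀⠀⠀⠀⠀⠀⠀⠀

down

⠿⠀⣿⠴⠿⣿⠿⠒⠿
⠿⠀⠒⣿⠒⣿⠿⠒⠒
⠿⠀⠴⠂⣿⣿⠒⣿⠿
⠿⠀⣿⣿⠒⣿⣿⣿⠴
⠿⠀⠿⠒⣾⣿⠂⣿⠒
⠿⠀⠂⠒⠂⠒⠿⣿⣿
⠿⠀⠂⠒⠒⠒⠒⠂⠂
⠿⠀⠀⠀⠀⠀⠀⠀⠀
⠿⠀⠀⠀⠀⠀⠀⠀⠀

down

⠿⠀⠒⣿⠒⣿⠿⠒⠒
⠿⠀⠴⠂⣿⣿⠒⣿⠿
⠿⠀⣿⣿⠒⣿⣿⣿⠴
⠿⠀⠿⠒⣿⣿⠂⣿⠒
⠿⠀⠂⠒⣾⠒⠿⣿⣿
⠿⠀⠂⠒⠒⠒⠒⠂⠂
⠿⠀⠂⠂⠒⠂⠂⠀⠀
⠿⠀⠀⠀⠀⠀⠀⠀⠀
⠿⠀⠀⠀⠀⠀⠀⠀⠀

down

⠿⠀⠴⠂⣿⣿⠒⣿⠿
⠿⠀⣿⣿⠒⣿⣿⣿⠴
⠿⠀⠿⠒⣿⣿⠂⣿⠒
⠿⠀⠂⠒⠂⠒⠿⣿⣿
⠿⠀⠂⠒⣾⠒⠒⠂⠂
⠿⠀⠂⠂⠒⠂⠂⠀⠀
⠿⠀⠿⠒⠴⠒⠒⠀⠀
⠿⠀⠀⠀⠀⠀⠀⠀⠀
⠿⠀⠀⠀⠀⠀⠀⠀⠀

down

⠿⠀⣿⣿⠒⣿⣿⣿⠴
⠿⠀⠿⠒⣿⣿⠂⣿⠒
⠿⠀⠂⠒⠂⠒⠿⣿⣿
⠿⠀⠂⠒⠒⠒⠒⠂⠂
⠿⠀⠂⠂⣾⠂⠂⠀⠀
⠿⠀⠿⠒⠴⠒⠒⠀⠀
⠿⠀⠒⠂⣿⠂⠴⠀⠀
⠿⠀⠀⠀⠀⠀⠀⠀⠀
⠿⠀⠀⠀⠀⠀⠀⠀⠀

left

⠿⠿⠀⣿⣿⠒⣿⣿⣿
⠿⠿⠀⠿⠒⣿⣿⠂⣿
⠿⠿⠒⠂⠒⠂⠒⠿⣿
⠿⠿⣿⠂⠒⠒⠒⠒⠂
⠿⠿⣿⠂⣾⠒⠂⠂⠀
⠿⠿⠒⠿⠒⠴⠒⠒⠀
⠿⠿⠒⠒⠂⣿⠂⠴⠀
⠿⠿⠀⠀⠀⠀⠀⠀⠀
⠿⠿⠀⠀⠀⠀⠀⠀⠀

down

⠿⠿⠀⠿⠒⣿⣿⠂⣿
⠿⠿⠒⠂⠒⠂⠒⠿⣿
⠿⠿⣿⠂⠒⠒⠒⠒⠂
⠿⠿⣿⠂⠂⠒⠂⠂⠀
⠿⠿⠒⠿⣾⠴⠒⠒⠀
⠿⠿⠒⠒⠂⣿⠂⠴⠀
⠿⠿⠒⠿⠴⠴⠴⠀⠀
⠿⠿⠀⠀⠀⠀⠀⠀⠀
⠿⠿⠀⠀⠀⠀⠀⠀⠀

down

⠿⠿⠒⠂⠒⠂⠒⠿⣿
⠿⠿⣿⠂⠒⠒⠒⠒⠂
⠿⠿⣿⠂⠂⠒⠂⠂⠀
⠿⠿⠒⠿⠒⠴⠒⠒⠀
⠿⠿⠒⠒⣾⣿⠂⠴⠀
⠿⠿⠒⠿⠴⠴⠴⠀⠀
⠿⠿⠂⠂⠴⠴⠴⠀⠀
⠿⠿⠀⠀⠀⠀⠀⠀⠀
⠿⠿⠀⠀⠀⠀⠀⠀⠀

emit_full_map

⠀⠒⠒⠂⠂⠒⠿⠀⠀⠀⠀⠀⠀⠀⠀⠀⠀⠀⠀⠀⠀
⠀⣿⠴⠿⣿⠿⠒⠿⠂⠀⠀⠀⠀⠀⠀⠀⠀⠀⠀⠀⠀
⠀⠒⣿⠒⣿⠿⠒⠒⣿⠀⠀⠀⠀⠀⠀⠀⠀⠀⠀⠀⠀
⠀⠴⠂⣿⣿⠒⣿⠿⠒⠂⠴⣿⣿⠒⠒⠀⠀⠀⠀⠀⠀
⠀⣿⣿⠒⣿⣿⣿⠴⠒⠒⠒⣿⠒⠒⠒⠀⠀⠀⠀⠀⠀
⠀⠿⠒⣿⣿⠂⣿⠒⣿⠒⠒⠒⠒⠒⠴⠒⠒⠒⠀⠀⠀
⠒⠂⠒⠂⠒⠿⣿⣿⠂⠒⠂⠒⠒⠿⠒⠂⠂⣿⣿⠀⠀
⣿⠂⠒⠒⠒⠒⠂⠂⠒⠒⠂⠒⠒⠒⠒⠒⠴⠴⠒⠀⠀
⣿⠂⠂⠒⠂⠂⠀⠀⠀⠀⠒⠒⣿⠒⠂⠒⠒⠒⠒⠀⠀
⠒⠿⠒⠴⠒⠒⠀⠀⠀⠀⠒⠒⠒⠒⠒⠒⠂⠒⠒⠀⠀
⠒⠒⣾⣿⠂⠴⠀⠀⠀⠀⠀⠀⠀⠂⣿⣿⠒⣿⣿⠀⠀
⠒⠿⠴⠴⠴⠀⠀⠀⠀⠀⠀⠀⠀⠀⠒⠒⠒⠒⠂⠀⠀
⠂⠂⠴⠴⠴⠀⠀⠀⠀⠀⠀⠀⠀⠀⠂⠒⠒⠿⠒⠂⠴
⠀⠀⠀⠀⠀⠀⠀⠀⠀⠀⠀⠀⠀⠀⠒⠴⠂⠒⠿⠒⠿
⠀⠀⠀⠀⠀⠀⠀⠀⠀⠀⠀⠀⠀⠀⣿⠒⠒⠴⠂⣿⠒
⠀⠀⠀⠀⠀⠀⠀⠀⠀⠀⠀⠀⠀⠀⠴⣿⠒⣿⣿⣿⠒

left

⠿⠿⠿⠒⠂⠒⠂⠒⠿
⠿⠿⠿⣿⠂⠒⠒⠒⠒
⠿⠿⠿⣿⠂⠂⠒⠂⠂
⠿⠿⠿⠒⠿⠒⠴⠒⠒
⠿⠿⠿⠒⣾⠂⣿⠂⠴
⠿⠿⠿⠒⠿⠴⠴⠴⠀
⠿⠿⠿⠂⠂⠴⠴⠴⠀
⠿⠿⠿⠀⠀⠀⠀⠀⠀
⠿⠿⠿⠀⠀⠀⠀⠀⠀

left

⠿⠿⠿⠿⠒⠂⠒⠂⠒
⠿⠿⠿⠿⣿⠂⠒⠒⠒
⠿⠿⠿⠿⣿⠂⠂⠒⠂
⠿⠿⠿⠿⠒⠿⠒⠴⠒
⠿⠿⠿⠿⣾⠒⠂⣿⠂
⠿⠿⠿⠿⠒⠿⠴⠴⠴
⠿⠿⠿⠿⠂⠂⠴⠴⠴
⠿⠿⠿⠿⠀⠀⠀⠀⠀
⠿⠿⠿⠿⠀⠀⠀⠀⠀

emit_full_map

⠀⠒⠒⠂⠂⠒⠿⠀⠀⠀⠀⠀⠀⠀⠀⠀⠀⠀⠀⠀⠀
⠀⣿⠴⠿⣿⠿⠒⠿⠂⠀⠀⠀⠀⠀⠀⠀⠀⠀⠀⠀⠀
⠀⠒⣿⠒⣿⠿⠒⠒⣿⠀⠀⠀⠀⠀⠀⠀⠀⠀⠀⠀⠀
⠀⠴⠂⣿⣿⠒⣿⠿⠒⠂⠴⣿⣿⠒⠒⠀⠀⠀⠀⠀⠀
⠀⣿⣿⠒⣿⣿⣿⠴⠒⠒⠒⣿⠒⠒⠒⠀⠀⠀⠀⠀⠀
⠀⠿⠒⣿⣿⠂⣿⠒⣿⠒⠒⠒⠒⠒⠴⠒⠒⠒⠀⠀⠀
⠒⠂⠒⠂⠒⠿⣿⣿⠂⠒⠂⠒⠒⠿⠒⠂⠂⣿⣿⠀⠀
⣿⠂⠒⠒⠒⠒⠂⠂⠒⠒⠂⠒⠒⠒⠒⠒⠴⠴⠒⠀⠀
⣿⠂⠂⠒⠂⠂⠀⠀⠀⠀⠒⠒⣿⠒⠂⠒⠒⠒⠒⠀⠀
⠒⠿⠒⠴⠒⠒⠀⠀⠀⠀⠒⠒⠒⠒⠒⠒⠂⠒⠒⠀⠀
⣾⠒⠂⣿⠂⠴⠀⠀⠀⠀⠀⠀⠀⠂⣿⣿⠒⣿⣿⠀⠀
⠒⠿⠴⠴⠴⠀⠀⠀⠀⠀⠀⠀⠀⠀⠒⠒⠒⠒⠂⠀⠀
⠂⠂⠴⠴⠴⠀⠀⠀⠀⠀⠀⠀⠀⠀⠂⠒⠒⠿⠒⠂⠴
⠀⠀⠀⠀⠀⠀⠀⠀⠀⠀⠀⠀⠀⠀⠒⠴⠂⠒⠿⠒⠿
⠀⠀⠀⠀⠀⠀⠀⠀⠀⠀⠀⠀⠀⠀⣿⠒⠒⠴⠂⣿⠒
⠀⠀⠀⠀⠀⠀⠀⠀⠀⠀⠀⠀⠀⠀⠴⣿⠒⣿⣿⣿⠒


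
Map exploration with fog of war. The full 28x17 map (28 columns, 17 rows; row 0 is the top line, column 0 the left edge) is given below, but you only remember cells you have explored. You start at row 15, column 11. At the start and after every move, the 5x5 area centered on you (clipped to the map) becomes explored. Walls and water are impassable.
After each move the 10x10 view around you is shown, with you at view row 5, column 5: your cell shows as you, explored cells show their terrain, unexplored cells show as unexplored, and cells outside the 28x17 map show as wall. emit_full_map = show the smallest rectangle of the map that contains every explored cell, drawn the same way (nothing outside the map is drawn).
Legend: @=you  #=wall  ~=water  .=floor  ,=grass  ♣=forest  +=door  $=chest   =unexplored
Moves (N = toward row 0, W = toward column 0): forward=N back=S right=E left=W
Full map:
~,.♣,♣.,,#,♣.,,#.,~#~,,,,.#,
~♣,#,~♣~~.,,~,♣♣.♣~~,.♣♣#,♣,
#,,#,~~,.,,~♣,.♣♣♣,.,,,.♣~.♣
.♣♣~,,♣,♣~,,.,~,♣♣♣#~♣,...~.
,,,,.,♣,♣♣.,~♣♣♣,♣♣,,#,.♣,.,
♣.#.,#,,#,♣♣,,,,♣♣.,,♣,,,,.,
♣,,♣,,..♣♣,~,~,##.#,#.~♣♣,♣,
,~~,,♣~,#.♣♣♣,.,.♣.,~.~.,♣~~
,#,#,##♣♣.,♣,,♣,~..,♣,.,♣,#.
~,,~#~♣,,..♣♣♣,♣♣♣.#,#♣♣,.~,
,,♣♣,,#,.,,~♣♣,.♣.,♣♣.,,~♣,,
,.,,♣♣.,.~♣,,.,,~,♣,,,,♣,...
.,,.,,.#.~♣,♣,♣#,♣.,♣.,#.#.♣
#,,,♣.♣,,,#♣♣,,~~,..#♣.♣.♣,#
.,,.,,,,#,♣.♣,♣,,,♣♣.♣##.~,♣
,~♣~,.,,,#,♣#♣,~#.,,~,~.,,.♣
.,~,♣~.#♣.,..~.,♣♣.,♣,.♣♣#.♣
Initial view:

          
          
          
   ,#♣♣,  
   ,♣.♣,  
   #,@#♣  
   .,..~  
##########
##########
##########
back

          
          
   ,#♣♣,  
   ,♣.♣,  
   #,♣#♣  
   .,@.~  
##########
##########
##########
##########

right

          
          
  ,#♣♣,   
  ,♣.♣,♣  
  #,♣#♣,  
  .,.@~.  
##########
##########
##########
##########

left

          
          
   ,#♣♣,  
   ,♣.♣,♣ 
   #,♣#♣, 
   .,@.~. 
##########
##########
##########
##########

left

          
          
    ,#♣♣, 
   #,♣.♣,♣
   ,#,♣#♣,
   ♣.@..~.
##########
##########
##########
##########

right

          
          
   ,#♣♣,  
  #,♣.♣,♣ 
  ,#,♣#♣, 
  ♣.,@.~. 
##########
##########
##########
##########

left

          
          
    ,#♣♣, 
   #,♣.♣,♣
   ,#,♣#♣,
   ♣.@..~.
##########
##########
##########
##########

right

          
          
   ,#♣♣,  
  #,♣.♣,♣ 
  ,#,♣#♣, 
  ♣.,@.~. 
##########
##########
##########
##########

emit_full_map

 ,#♣♣, 
#,♣.♣,♣
,#,♣#♣,
♣.,@.~.

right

          
          
  ,#♣♣,   
 #,♣.♣,♣  
 ,#,♣#♣,  
 ♣.,.@~.  
##########
##########
##########
##########


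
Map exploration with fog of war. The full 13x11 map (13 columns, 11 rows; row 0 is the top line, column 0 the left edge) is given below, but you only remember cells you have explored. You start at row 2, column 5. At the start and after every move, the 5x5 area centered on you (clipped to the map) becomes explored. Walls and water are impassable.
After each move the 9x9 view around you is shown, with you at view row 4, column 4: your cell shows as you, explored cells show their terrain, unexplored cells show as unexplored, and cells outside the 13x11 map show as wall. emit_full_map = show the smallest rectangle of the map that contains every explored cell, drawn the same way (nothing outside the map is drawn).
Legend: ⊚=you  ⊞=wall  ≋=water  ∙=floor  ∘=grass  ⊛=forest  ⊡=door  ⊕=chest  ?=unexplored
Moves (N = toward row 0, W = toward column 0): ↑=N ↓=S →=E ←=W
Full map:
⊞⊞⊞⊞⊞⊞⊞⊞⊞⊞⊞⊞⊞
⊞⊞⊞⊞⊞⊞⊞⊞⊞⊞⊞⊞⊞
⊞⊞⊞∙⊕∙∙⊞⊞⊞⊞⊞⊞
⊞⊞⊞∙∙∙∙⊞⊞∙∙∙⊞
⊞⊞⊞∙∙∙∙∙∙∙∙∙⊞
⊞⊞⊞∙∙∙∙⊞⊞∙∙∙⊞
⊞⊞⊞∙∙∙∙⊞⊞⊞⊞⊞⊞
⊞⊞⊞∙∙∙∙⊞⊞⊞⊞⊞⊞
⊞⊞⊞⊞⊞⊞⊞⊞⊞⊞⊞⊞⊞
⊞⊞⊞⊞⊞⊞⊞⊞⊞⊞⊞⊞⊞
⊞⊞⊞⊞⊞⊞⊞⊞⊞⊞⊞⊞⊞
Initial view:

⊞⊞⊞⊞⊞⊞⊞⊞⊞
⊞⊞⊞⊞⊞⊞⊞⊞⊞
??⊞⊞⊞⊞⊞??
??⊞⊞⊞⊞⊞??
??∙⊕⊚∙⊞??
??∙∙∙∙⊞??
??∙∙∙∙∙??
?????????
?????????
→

⊞⊞⊞⊞⊞⊞⊞⊞⊞
⊞⊞⊞⊞⊞⊞⊞⊞⊞
?⊞⊞⊞⊞⊞⊞??
?⊞⊞⊞⊞⊞⊞??
?∙⊕∙⊚⊞⊞??
?∙∙∙∙⊞⊞??
?∙∙∙∙∙∙??
?????????
?????????

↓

⊞⊞⊞⊞⊞⊞⊞⊞⊞
?⊞⊞⊞⊞⊞⊞??
?⊞⊞⊞⊞⊞⊞??
?∙⊕∙∙⊞⊞??
?∙∙∙⊚⊞⊞??
?∙∙∙∙∙∙??
??∙∙∙⊞⊞??
?????????
?????????

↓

?⊞⊞⊞⊞⊞⊞??
?⊞⊞⊞⊞⊞⊞??
?∙⊕∙∙⊞⊞??
?∙∙∙∙⊞⊞??
?∙∙∙⊚∙∙??
??∙∙∙⊞⊞??
??∙∙∙⊞⊞??
?????????
?????????

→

⊞⊞⊞⊞⊞⊞???
⊞⊞⊞⊞⊞⊞???
∙⊕∙∙⊞⊞⊞??
∙∙∙∙⊞⊞∙??
∙∙∙∙⊚∙∙??
?∙∙∙⊞⊞∙??
?∙∙∙⊞⊞⊞??
?????????
?????????

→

⊞⊞⊞⊞⊞????
⊞⊞⊞⊞⊞????
⊕∙∙⊞⊞⊞⊞??
∙∙∙⊞⊞∙∙??
∙∙∙∙⊚∙∙??
∙∙∙⊞⊞∙∙??
∙∙∙⊞⊞⊞⊞??
?????????
?????????

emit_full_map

⊞⊞⊞⊞⊞⊞??
⊞⊞⊞⊞⊞⊞??
∙⊕∙∙⊞⊞⊞⊞
∙∙∙∙⊞⊞∙∙
∙∙∙∙∙⊚∙∙
?∙∙∙⊞⊞∙∙
?∙∙∙⊞⊞⊞⊞

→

⊞⊞⊞⊞????⊞
⊞⊞⊞⊞????⊞
∙∙⊞⊞⊞⊞⊞?⊞
∙∙⊞⊞∙∙∙?⊞
∙∙∙∙⊚∙∙?⊞
∙∙⊞⊞∙∙∙?⊞
∙∙⊞⊞⊞⊞⊞?⊞
????????⊞
????????⊞

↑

⊞⊞⊞⊞⊞⊞⊞⊞⊞
⊞⊞⊞⊞????⊞
⊞⊞⊞⊞⊞⊞⊞?⊞
∙∙⊞⊞⊞⊞⊞?⊞
∙∙⊞⊞⊚∙∙?⊞
∙∙∙∙∙∙∙?⊞
∙∙⊞⊞∙∙∙?⊞
∙∙⊞⊞⊞⊞⊞?⊞
????????⊞

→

⊞⊞⊞⊞⊞⊞⊞⊞⊞
⊞⊞⊞????⊞⊞
⊞⊞⊞⊞⊞⊞⊞⊞⊞
∙⊞⊞⊞⊞⊞⊞⊞⊞
∙⊞⊞∙⊚∙⊞⊞⊞
∙∙∙∙∙∙⊞⊞⊞
∙⊞⊞∙∙∙⊞⊞⊞
∙⊞⊞⊞⊞⊞?⊞⊞
???????⊞⊞

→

⊞⊞⊞⊞⊞⊞⊞⊞⊞
⊞⊞????⊞⊞⊞
⊞⊞⊞⊞⊞⊞⊞⊞⊞
⊞⊞⊞⊞⊞⊞⊞⊞⊞
⊞⊞∙∙⊚⊞⊞⊞⊞
∙∙∙∙∙⊞⊞⊞⊞
⊞⊞∙∙∙⊞⊞⊞⊞
⊞⊞⊞⊞⊞?⊞⊞⊞
??????⊞⊞⊞

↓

⊞⊞????⊞⊞⊞
⊞⊞⊞⊞⊞⊞⊞⊞⊞
⊞⊞⊞⊞⊞⊞⊞⊞⊞
⊞⊞∙∙∙⊞⊞⊞⊞
∙∙∙∙⊚⊞⊞⊞⊞
⊞⊞∙∙∙⊞⊞⊞⊞
⊞⊞⊞⊞⊞⊞⊞⊞⊞
??????⊞⊞⊞
??????⊞⊞⊞

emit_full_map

⊞⊞⊞⊞⊞⊞????
⊞⊞⊞⊞⊞⊞⊞⊞⊞⊞
∙⊕∙∙⊞⊞⊞⊞⊞⊞
∙∙∙∙⊞⊞∙∙∙⊞
∙∙∙∙∙∙∙∙⊚⊞
?∙∙∙⊞⊞∙∙∙⊞
?∙∙∙⊞⊞⊞⊞⊞⊞

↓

⊞⊞⊞⊞⊞⊞⊞⊞⊞
⊞⊞⊞⊞⊞⊞⊞⊞⊞
⊞⊞∙∙∙⊞⊞⊞⊞
∙∙∙∙∙⊞⊞⊞⊞
⊞⊞∙∙⊚⊞⊞⊞⊞
⊞⊞⊞⊞⊞⊞⊞⊞⊞
??⊞⊞⊞⊞⊞⊞⊞
??????⊞⊞⊞
??????⊞⊞⊞

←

⊞⊞⊞⊞⊞⊞⊞⊞⊞
∙⊞⊞⊞⊞⊞⊞⊞⊞
∙⊞⊞∙∙∙⊞⊞⊞
∙∙∙∙∙∙⊞⊞⊞
∙⊞⊞∙⊚∙⊞⊞⊞
∙⊞⊞⊞⊞⊞⊞⊞⊞
??⊞⊞⊞⊞⊞⊞⊞
???????⊞⊞
???????⊞⊞

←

⊞⊞⊞⊞⊞⊞⊞⊞⊞
∙∙⊞⊞⊞⊞⊞⊞⊞
∙∙⊞⊞∙∙∙⊞⊞
∙∙∙∙∙∙∙⊞⊞
∙∙⊞⊞⊚∙∙⊞⊞
∙∙⊞⊞⊞⊞⊞⊞⊞
??⊞⊞⊞⊞⊞⊞⊞
????????⊞
????????⊞

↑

⊞⊞⊞⊞????⊞
⊞⊞⊞⊞⊞⊞⊞⊞⊞
∙∙⊞⊞⊞⊞⊞⊞⊞
∙∙⊞⊞∙∙∙⊞⊞
∙∙∙∙⊚∙∙⊞⊞
∙∙⊞⊞∙∙∙⊞⊞
∙∙⊞⊞⊞⊞⊞⊞⊞
??⊞⊞⊞⊞⊞⊞⊞
????????⊞

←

⊞⊞⊞⊞⊞????
⊞⊞⊞⊞⊞⊞⊞⊞⊞
⊕∙∙⊞⊞⊞⊞⊞⊞
∙∙∙⊞⊞∙∙∙⊞
∙∙∙∙⊚∙∙∙⊞
∙∙∙⊞⊞∙∙∙⊞
∙∙∙⊞⊞⊞⊞⊞⊞
???⊞⊞⊞⊞⊞⊞
?????????

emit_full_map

⊞⊞⊞⊞⊞⊞????
⊞⊞⊞⊞⊞⊞⊞⊞⊞⊞
∙⊕∙∙⊞⊞⊞⊞⊞⊞
∙∙∙∙⊞⊞∙∙∙⊞
∙∙∙∙∙⊚∙∙∙⊞
?∙∙∙⊞⊞∙∙∙⊞
?∙∙∙⊞⊞⊞⊞⊞⊞
????⊞⊞⊞⊞⊞⊞


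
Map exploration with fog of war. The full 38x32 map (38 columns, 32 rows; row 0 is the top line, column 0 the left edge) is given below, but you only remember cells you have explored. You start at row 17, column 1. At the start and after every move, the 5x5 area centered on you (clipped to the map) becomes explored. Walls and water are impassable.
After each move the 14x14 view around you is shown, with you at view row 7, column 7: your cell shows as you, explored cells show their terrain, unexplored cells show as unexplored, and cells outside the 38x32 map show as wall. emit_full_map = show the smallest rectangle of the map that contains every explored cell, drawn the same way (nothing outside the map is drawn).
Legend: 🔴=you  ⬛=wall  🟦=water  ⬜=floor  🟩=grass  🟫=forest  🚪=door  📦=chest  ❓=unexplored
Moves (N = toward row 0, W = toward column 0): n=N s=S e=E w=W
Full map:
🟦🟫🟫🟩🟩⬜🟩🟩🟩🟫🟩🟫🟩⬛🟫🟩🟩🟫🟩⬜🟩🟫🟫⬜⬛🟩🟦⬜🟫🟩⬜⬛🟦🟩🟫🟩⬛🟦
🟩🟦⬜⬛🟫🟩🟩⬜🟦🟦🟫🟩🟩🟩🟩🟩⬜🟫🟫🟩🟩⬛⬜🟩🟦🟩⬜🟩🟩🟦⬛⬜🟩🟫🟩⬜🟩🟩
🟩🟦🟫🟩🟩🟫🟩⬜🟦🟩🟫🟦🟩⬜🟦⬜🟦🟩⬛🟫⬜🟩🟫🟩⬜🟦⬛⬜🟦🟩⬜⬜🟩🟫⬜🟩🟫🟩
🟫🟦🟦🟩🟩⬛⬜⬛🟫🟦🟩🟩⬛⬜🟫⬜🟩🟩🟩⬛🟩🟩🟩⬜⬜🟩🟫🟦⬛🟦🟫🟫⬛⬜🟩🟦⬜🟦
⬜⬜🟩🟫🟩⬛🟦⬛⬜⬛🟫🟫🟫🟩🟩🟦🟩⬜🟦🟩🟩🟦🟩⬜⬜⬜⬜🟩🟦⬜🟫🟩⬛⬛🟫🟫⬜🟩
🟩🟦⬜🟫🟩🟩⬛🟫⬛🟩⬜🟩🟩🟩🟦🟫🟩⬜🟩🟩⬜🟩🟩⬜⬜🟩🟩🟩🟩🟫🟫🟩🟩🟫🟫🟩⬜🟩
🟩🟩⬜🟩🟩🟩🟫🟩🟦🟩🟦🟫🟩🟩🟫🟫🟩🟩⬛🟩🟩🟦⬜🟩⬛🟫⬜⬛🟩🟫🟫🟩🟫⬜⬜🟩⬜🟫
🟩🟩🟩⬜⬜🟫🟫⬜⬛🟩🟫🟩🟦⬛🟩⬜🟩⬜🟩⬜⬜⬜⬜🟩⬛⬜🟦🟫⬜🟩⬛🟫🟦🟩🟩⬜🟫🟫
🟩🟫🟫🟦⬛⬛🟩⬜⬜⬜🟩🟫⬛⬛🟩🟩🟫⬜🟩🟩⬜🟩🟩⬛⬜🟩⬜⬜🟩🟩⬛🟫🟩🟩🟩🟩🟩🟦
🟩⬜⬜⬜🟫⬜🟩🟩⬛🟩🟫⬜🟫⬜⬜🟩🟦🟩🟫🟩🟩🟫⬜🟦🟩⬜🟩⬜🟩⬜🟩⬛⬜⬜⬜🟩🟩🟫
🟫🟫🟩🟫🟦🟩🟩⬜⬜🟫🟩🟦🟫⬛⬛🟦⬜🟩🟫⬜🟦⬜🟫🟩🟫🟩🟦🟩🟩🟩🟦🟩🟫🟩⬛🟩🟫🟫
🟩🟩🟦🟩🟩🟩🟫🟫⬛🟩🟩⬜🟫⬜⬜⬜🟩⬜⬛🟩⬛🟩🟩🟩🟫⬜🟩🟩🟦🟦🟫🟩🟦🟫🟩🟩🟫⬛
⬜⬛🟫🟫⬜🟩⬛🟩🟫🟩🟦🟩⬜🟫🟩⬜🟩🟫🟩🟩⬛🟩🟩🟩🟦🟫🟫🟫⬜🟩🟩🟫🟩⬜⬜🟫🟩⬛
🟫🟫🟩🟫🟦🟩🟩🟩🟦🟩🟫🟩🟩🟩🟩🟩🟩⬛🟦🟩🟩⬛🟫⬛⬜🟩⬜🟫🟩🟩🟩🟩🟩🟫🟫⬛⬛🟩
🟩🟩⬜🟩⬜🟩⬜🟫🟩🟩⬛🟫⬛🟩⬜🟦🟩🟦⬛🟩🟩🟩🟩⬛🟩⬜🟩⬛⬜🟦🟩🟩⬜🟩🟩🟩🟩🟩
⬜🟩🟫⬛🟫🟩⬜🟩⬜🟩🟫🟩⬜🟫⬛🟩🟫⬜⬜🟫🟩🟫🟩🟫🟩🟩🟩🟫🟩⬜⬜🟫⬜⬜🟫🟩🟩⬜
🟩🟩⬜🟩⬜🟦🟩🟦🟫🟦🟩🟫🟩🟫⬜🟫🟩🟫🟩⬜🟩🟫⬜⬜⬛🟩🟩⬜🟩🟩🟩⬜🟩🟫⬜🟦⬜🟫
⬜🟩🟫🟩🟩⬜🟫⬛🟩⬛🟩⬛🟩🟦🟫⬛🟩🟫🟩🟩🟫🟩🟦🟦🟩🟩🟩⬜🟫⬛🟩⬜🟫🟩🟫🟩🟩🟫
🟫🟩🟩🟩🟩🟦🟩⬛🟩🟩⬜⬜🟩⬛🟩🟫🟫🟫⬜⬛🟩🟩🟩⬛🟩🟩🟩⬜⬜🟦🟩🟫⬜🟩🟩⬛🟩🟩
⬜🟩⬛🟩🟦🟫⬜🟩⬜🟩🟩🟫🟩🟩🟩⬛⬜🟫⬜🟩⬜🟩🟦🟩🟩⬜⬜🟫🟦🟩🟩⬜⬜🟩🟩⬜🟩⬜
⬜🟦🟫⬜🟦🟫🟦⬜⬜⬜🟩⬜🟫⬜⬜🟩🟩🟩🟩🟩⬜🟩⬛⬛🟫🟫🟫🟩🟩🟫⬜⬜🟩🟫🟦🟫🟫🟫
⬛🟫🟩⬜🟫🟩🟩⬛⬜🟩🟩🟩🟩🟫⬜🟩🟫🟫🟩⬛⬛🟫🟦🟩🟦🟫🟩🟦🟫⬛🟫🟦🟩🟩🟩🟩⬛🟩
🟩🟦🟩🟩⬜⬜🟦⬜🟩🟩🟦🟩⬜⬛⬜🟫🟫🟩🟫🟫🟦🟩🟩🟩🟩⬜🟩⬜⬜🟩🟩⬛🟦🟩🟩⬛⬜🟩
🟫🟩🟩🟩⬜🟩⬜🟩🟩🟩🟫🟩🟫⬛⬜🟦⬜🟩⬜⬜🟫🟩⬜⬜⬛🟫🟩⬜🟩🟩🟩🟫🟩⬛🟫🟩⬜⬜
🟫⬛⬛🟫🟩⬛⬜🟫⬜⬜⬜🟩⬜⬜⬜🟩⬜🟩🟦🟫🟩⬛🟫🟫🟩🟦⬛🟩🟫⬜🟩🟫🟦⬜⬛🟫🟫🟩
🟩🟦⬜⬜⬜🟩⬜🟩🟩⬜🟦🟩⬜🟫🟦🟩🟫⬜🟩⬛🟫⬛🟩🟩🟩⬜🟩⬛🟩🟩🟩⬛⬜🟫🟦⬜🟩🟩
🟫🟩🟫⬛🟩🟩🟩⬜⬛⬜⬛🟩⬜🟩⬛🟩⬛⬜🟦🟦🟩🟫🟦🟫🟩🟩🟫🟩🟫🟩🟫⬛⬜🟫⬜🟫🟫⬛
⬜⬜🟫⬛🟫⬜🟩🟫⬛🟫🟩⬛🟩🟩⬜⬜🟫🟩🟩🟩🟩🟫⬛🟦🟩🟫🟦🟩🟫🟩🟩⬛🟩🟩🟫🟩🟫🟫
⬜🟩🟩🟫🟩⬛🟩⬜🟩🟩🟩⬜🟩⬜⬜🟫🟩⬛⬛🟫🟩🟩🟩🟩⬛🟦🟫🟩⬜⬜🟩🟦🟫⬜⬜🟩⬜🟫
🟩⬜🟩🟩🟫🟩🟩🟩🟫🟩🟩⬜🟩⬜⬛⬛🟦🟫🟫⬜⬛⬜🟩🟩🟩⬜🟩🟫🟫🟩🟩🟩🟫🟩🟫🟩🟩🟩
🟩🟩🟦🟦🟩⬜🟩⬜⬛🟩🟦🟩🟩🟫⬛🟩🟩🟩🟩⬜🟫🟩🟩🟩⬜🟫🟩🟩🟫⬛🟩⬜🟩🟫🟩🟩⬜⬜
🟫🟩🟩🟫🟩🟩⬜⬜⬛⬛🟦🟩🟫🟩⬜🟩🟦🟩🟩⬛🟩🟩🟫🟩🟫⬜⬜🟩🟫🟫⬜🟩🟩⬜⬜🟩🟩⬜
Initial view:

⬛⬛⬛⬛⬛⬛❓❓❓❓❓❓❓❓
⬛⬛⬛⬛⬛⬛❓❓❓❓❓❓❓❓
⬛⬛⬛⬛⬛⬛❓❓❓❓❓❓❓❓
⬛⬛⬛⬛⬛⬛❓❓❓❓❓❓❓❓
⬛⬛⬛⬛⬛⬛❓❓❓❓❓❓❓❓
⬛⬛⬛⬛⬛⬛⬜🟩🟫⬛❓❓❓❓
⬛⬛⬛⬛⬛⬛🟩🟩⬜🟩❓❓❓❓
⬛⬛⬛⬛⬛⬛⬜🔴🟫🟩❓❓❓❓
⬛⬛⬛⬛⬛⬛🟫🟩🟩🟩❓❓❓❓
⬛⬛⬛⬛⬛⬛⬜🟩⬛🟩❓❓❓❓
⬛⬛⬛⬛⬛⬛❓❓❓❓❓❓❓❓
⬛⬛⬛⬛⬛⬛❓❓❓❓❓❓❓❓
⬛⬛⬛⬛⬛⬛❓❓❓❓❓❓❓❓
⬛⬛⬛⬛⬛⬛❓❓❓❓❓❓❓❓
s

⬛⬛⬛⬛⬛⬛❓❓❓❓❓❓❓❓
⬛⬛⬛⬛⬛⬛❓❓❓❓❓❓❓❓
⬛⬛⬛⬛⬛⬛❓❓❓❓❓❓❓❓
⬛⬛⬛⬛⬛⬛❓❓❓❓❓❓❓❓
⬛⬛⬛⬛⬛⬛⬜🟩🟫⬛❓❓❓❓
⬛⬛⬛⬛⬛⬛🟩🟩⬜🟩❓❓❓❓
⬛⬛⬛⬛⬛⬛⬜🟩🟫🟩❓❓❓❓
⬛⬛⬛⬛⬛⬛🟫🔴🟩🟩❓❓❓❓
⬛⬛⬛⬛⬛⬛⬜🟩⬛🟩❓❓❓❓
⬛⬛⬛⬛⬛⬛⬜🟦🟫⬜❓❓❓❓
⬛⬛⬛⬛⬛⬛❓❓❓❓❓❓❓❓
⬛⬛⬛⬛⬛⬛❓❓❓❓❓❓❓❓
⬛⬛⬛⬛⬛⬛❓❓❓❓❓❓❓❓
⬛⬛⬛⬛⬛⬛❓❓❓❓❓❓❓❓

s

⬛⬛⬛⬛⬛⬛❓❓❓❓❓❓❓❓
⬛⬛⬛⬛⬛⬛❓❓❓❓❓❓❓❓
⬛⬛⬛⬛⬛⬛❓❓❓❓❓❓❓❓
⬛⬛⬛⬛⬛⬛⬜🟩🟫⬛❓❓❓❓
⬛⬛⬛⬛⬛⬛🟩🟩⬜🟩❓❓❓❓
⬛⬛⬛⬛⬛⬛⬜🟩🟫🟩❓❓❓❓
⬛⬛⬛⬛⬛⬛🟫🟩🟩🟩❓❓❓❓
⬛⬛⬛⬛⬛⬛⬜🔴⬛🟩❓❓❓❓
⬛⬛⬛⬛⬛⬛⬜🟦🟫⬜❓❓❓❓
⬛⬛⬛⬛⬛⬛⬛🟫🟩⬜❓❓❓❓
⬛⬛⬛⬛⬛⬛❓❓❓❓❓❓❓❓
⬛⬛⬛⬛⬛⬛❓❓❓❓❓❓❓❓
⬛⬛⬛⬛⬛⬛❓❓❓❓❓❓❓❓
⬛⬛⬛⬛⬛⬛❓❓❓❓❓❓❓❓

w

⬛⬛⬛⬛⬛⬛⬛❓❓❓❓❓❓❓
⬛⬛⬛⬛⬛⬛⬛❓❓❓❓❓❓❓
⬛⬛⬛⬛⬛⬛⬛❓❓❓❓❓❓❓
⬛⬛⬛⬛⬛⬛⬛⬜🟩🟫⬛❓❓❓
⬛⬛⬛⬛⬛⬛⬛🟩🟩⬜🟩❓❓❓
⬛⬛⬛⬛⬛⬛⬛⬜🟩🟫🟩❓❓❓
⬛⬛⬛⬛⬛⬛⬛🟫🟩🟩🟩❓❓❓
⬛⬛⬛⬛⬛⬛⬛🔴🟩⬛🟩❓❓❓
⬛⬛⬛⬛⬛⬛⬛⬜🟦🟫⬜❓❓❓
⬛⬛⬛⬛⬛⬛⬛⬛🟫🟩⬜❓❓❓
⬛⬛⬛⬛⬛⬛⬛❓❓❓❓❓❓❓
⬛⬛⬛⬛⬛⬛⬛❓❓❓❓❓❓❓
⬛⬛⬛⬛⬛⬛⬛❓❓❓❓❓❓❓
⬛⬛⬛⬛⬛⬛⬛❓❓❓❓❓❓❓

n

⬛⬛⬛⬛⬛⬛⬛❓❓❓❓❓❓❓
⬛⬛⬛⬛⬛⬛⬛❓❓❓❓❓❓❓
⬛⬛⬛⬛⬛⬛⬛❓❓❓❓❓❓❓
⬛⬛⬛⬛⬛⬛⬛❓❓❓❓❓❓❓
⬛⬛⬛⬛⬛⬛⬛⬜🟩🟫⬛❓❓❓
⬛⬛⬛⬛⬛⬛⬛🟩🟩⬜🟩❓❓❓
⬛⬛⬛⬛⬛⬛⬛⬜🟩🟫🟩❓❓❓
⬛⬛⬛⬛⬛⬛⬛🔴🟩🟩🟩❓❓❓
⬛⬛⬛⬛⬛⬛⬛⬜🟩⬛🟩❓❓❓
⬛⬛⬛⬛⬛⬛⬛⬜🟦🟫⬜❓❓❓
⬛⬛⬛⬛⬛⬛⬛⬛🟫🟩⬜❓❓❓
⬛⬛⬛⬛⬛⬛⬛❓❓❓❓❓❓❓
⬛⬛⬛⬛⬛⬛⬛❓❓❓❓❓❓❓
⬛⬛⬛⬛⬛⬛⬛❓❓❓❓❓❓❓

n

⬛⬛⬛⬛⬛⬛⬛❓❓❓❓❓❓❓
⬛⬛⬛⬛⬛⬛⬛❓❓❓❓❓❓❓
⬛⬛⬛⬛⬛⬛⬛❓❓❓❓❓❓❓
⬛⬛⬛⬛⬛⬛⬛❓❓❓❓❓❓❓
⬛⬛⬛⬛⬛⬛⬛❓❓❓❓❓❓❓
⬛⬛⬛⬛⬛⬛⬛⬜🟩🟫⬛❓❓❓
⬛⬛⬛⬛⬛⬛⬛🟩🟩⬜🟩❓❓❓
⬛⬛⬛⬛⬛⬛⬛🔴🟩🟫🟩❓❓❓
⬛⬛⬛⬛⬛⬛⬛🟫🟩🟩🟩❓❓❓
⬛⬛⬛⬛⬛⬛⬛⬜🟩⬛🟩❓❓❓
⬛⬛⬛⬛⬛⬛⬛⬜🟦🟫⬜❓❓❓
⬛⬛⬛⬛⬛⬛⬛⬛🟫🟩⬜❓❓❓
⬛⬛⬛⬛⬛⬛⬛❓❓❓❓❓❓❓
⬛⬛⬛⬛⬛⬛⬛❓❓❓❓❓❓❓

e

⬛⬛⬛⬛⬛⬛❓❓❓❓❓❓❓❓
⬛⬛⬛⬛⬛⬛❓❓❓❓❓❓❓❓
⬛⬛⬛⬛⬛⬛❓❓❓❓❓❓❓❓
⬛⬛⬛⬛⬛⬛❓❓❓❓❓❓❓❓
⬛⬛⬛⬛⬛⬛❓❓❓❓❓❓❓❓
⬛⬛⬛⬛⬛⬛⬜🟩🟫⬛❓❓❓❓
⬛⬛⬛⬛⬛⬛🟩🟩⬜🟩❓❓❓❓
⬛⬛⬛⬛⬛⬛⬜🔴🟫🟩❓❓❓❓
⬛⬛⬛⬛⬛⬛🟫🟩🟩🟩❓❓❓❓
⬛⬛⬛⬛⬛⬛⬜🟩⬛🟩❓❓❓❓
⬛⬛⬛⬛⬛⬛⬜🟦🟫⬜❓❓❓❓
⬛⬛⬛⬛⬛⬛⬛🟫🟩⬜❓❓❓❓
⬛⬛⬛⬛⬛⬛❓❓❓❓❓❓❓❓
⬛⬛⬛⬛⬛⬛❓❓❓❓❓❓❓❓

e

⬛⬛⬛⬛⬛❓❓❓❓❓❓❓❓❓
⬛⬛⬛⬛⬛❓❓❓❓❓❓❓❓❓
⬛⬛⬛⬛⬛❓❓❓❓❓❓❓❓❓
⬛⬛⬛⬛⬛❓❓❓❓❓❓❓❓❓
⬛⬛⬛⬛⬛❓❓❓❓❓❓❓❓❓
⬛⬛⬛⬛⬛⬜🟩🟫⬛🟫❓❓❓❓
⬛⬛⬛⬛⬛🟩🟩⬜🟩⬜❓❓❓❓
⬛⬛⬛⬛⬛⬜🟩🔴🟩🟩❓❓❓❓
⬛⬛⬛⬛⬛🟫🟩🟩🟩🟩❓❓❓❓
⬛⬛⬛⬛⬛⬜🟩⬛🟩🟦❓❓❓❓
⬛⬛⬛⬛⬛⬜🟦🟫⬜❓❓❓❓❓
⬛⬛⬛⬛⬛⬛🟫🟩⬜❓❓❓❓❓
⬛⬛⬛⬛⬛❓❓❓❓❓❓❓❓❓
⬛⬛⬛⬛⬛❓❓❓❓❓❓❓❓❓

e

⬛⬛⬛⬛❓❓❓❓❓❓❓❓❓❓
⬛⬛⬛⬛❓❓❓❓❓❓❓❓❓❓
⬛⬛⬛⬛❓❓❓❓❓❓❓❓❓❓
⬛⬛⬛⬛❓❓❓❓❓❓❓❓❓❓
⬛⬛⬛⬛❓❓❓❓❓❓❓❓❓❓
⬛⬛⬛⬛⬜🟩🟫⬛🟫🟩❓❓❓❓
⬛⬛⬛⬛🟩🟩⬜🟩⬜🟦❓❓❓❓
⬛⬛⬛⬛⬜🟩🟫🔴🟩⬜❓❓❓❓
⬛⬛⬛⬛🟫🟩🟩🟩🟩🟦❓❓❓❓
⬛⬛⬛⬛⬜🟩⬛🟩🟦🟫❓❓❓❓
⬛⬛⬛⬛⬜🟦🟫⬜❓❓❓❓❓❓
⬛⬛⬛⬛⬛🟫🟩⬜❓❓❓❓❓❓
⬛⬛⬛⬛❓❓❓❓❓❓❓❓❓❓
⬛⬛⬛⬛❓❓❓❓❓❓❓❓❓❓

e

⬛⬛⬛❓❓❓❓❓❓❓❓❓❓❓
⬛⬛⬛❓❓❓❓❓❓❓❓❓❓❓
⬛⬛⬛❓❓❓❓❓❓❓❓❓❓❓
⬛⬛⬛❓❓❓❓❓❓❓❓❓❓❓
⬛⬛⬛❓❓❓❓❓❓❓❓❓❓❓
⬛⬛⬛⬜🟩🟫⬛🟫🟩⬜❓❓❓❓
⬛⬛⬛🟩🟩⬜🟩⬜🟦🟩❓❓❓❓
⬛⬛⬛⬜🟩🟫🟩🔴⬜🟫❓❓❓❓
⬛⬛⬛🟫🟩🟩🟩🟩🟦🟩❓❓❓❓
⬛⬛⬛⬜🟩⬛🟩🟦🟫⬜❓❓❓❓
⬛⬛⬛⬜🟦🟫⬜❓❓❓❓❓❓❓
⬛⬛⬛⬛🟫🟩⬜❓❓❓❓❓❓❓
⬛⬛⬛❓❓❓❓❓❓❓❓❓❓❓
⬛⬛⬛❓❓❓❓❓❓❓❓❓❓❓

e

⬛⬛❓❓❓❓❓❓❓❓❓❓❓❓
⬛⬛❓❓❓❓❓❓❓❓❓❓❓❓
⬛⬛❓❓❓❓❓❓❓❓❓❓❓❓
⬛⬛❓❓❓❓❓❓❓❓❓❓❓❓
⬛⬛❓❓❓❓❓❓❓❓❓❓❓❓
⬛⬛⬜🟩🟫⬛🟫🟩⬜🟩❓❓❓❓
⬛⬛🟩🟩⬜🟩⬜🟦🟩🟦❓❓❓❓
⬛⬛⬜🟩🟫🟩🟩🔴🟫⬛❓❓❓❓
⬛⬛🟫🟩🟩🟩🟩🟦🟩⬛❓❓❓❓
⬛⬛⬜🟩⬛🟩🟦🟫⬜🟩❓❓❓❓
⬛⬛⬜🟦🟫⬜❓❓❓❓❓❓❓❓
⬛⬛⬛🟫🟩⬜❓❓❓❓❓❓❓❓
⬛⬛❓❓❓❓❓❓❓❓❓❓❓❓
⬛⬛❓❓❓❓❓❓❓❓❓❓❓❓

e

⬛❓❓❓❓❓❓❓❓❓❓❓❓❓
⬛❓❓❓❓❓❓❓❓❓❓❓❓❓
⬛❓❓❓❓❓❓❓❓❓❓❓❓❓
⬛❓❓❓❓❓❓❓❓❓❓❓❓❓
⬛❓❓❓❓❓❓❓❓❓❓❓❓❓
⬛⬜🟩🟫⬛🟫🟩⬜🟩⬜❓❓❓❓
⬛🟩🟩⬜🟩⬜🟦🟩🟦🟫❓❓❓❓
⬛⬜🟩🟫🟩🟩⬜🔴⬛🟩❓❓❓❓
⬛🟫🟩🟩🟩🟩🟦🟩⬛🟩❓❓❓❓
⬛⬜🟩⬛🟩🟦🟫⬜🟩⬜❓❓❓❓
⬛⬜🟦🟫⬜❓❓❓❓❓❓❓❓❓
⬛⬛🟫🟩⬜❓❓❓❓❓❓❓❓❓
⬛❓❓❓❓❓❓❓❓❓❓❓❓❓
⬛❓❓❓❓❓❓❓❓❓❓❓❓❓

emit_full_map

⬜🟩🟫⬛🟫🟩⬜🟩⬜
🟩🟩⬜🟩⬜🟦🟩🟦🟫
⬜🟩🟫🟩🟩⬜🔴⬛🟩
🟫🟩🟩🟩🟩🟦🟩⬛🟩
⬜🟩⬛🟩🟦🟫⬜🟩⬜
⬜🟦🟫⬜❓❓❓❓❓
⬛🟫🟩⬜❓❓❓❓❓

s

⬛❓❓❓❓❓❓❓❓❓❓❓❓❓
⬛❓❓❓❓❓❓❓❓❓❓❓❓❓
⬛❓❓❓❓❓❓❓❓❓❓❓❓❓
⬛❓❓❓❓❓❓❓❓❓❓❓❓❓
⬛⬜🟩🟫⬛🟫🟩⬜🟩⬜❓❓❓❓
⬛🟩🟩⬜🟩⬜🟦🟩🟦🟫❓❓❓❓
⬛⬜🟩🟫🟩🟩⬜🟫⬛🟩❓❓❓❓
⬛🟫🟩🟩🟩🟩🟦🔴⬛🟩❓❓❓❓
⬛⬜🟩⬛🟩🟦🟫⬜🟩⬜❓❓❓❓
⬛⬜🟦🟫⬜🟦🟫🟦⬜⬜❓❓❓❓
⬛⬛🟫🟩⬜❓❓❓❓❓❓❓❓❓
⬛❓❓❓❓❓❓❓❓❓❓❓❓❓
⬛❓❓❓❓❓❓❓❓❓❓❓❓❓
⬛❓❓❓❓❓❓❓❓❓❓❓❓❓

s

⬛❓❓❓❓❓❓❓❓❓❓❓❓❓
⬛❓❓❓❓❓❓❓❓❓❓❓❓❓
⬛❓❓❓❓❓❓❓❓❓❓❓❓❓
⬛⬜🟩🟫⬛🟫🟩⬜🟩⬜❓❓❓❓
⬛🟩🟩⬜🟩⬜🟦🟩🟦🟫❓❓❓❓
⬛⬜🟩🟫🟩🟩⬜🟫⬛🟩❓❓❓❓
⬛🟫🟩🟩🟩🟩🟦🟩⬛🟩❓❓❓❓
⬛⬜🟩⬛🟩🟦🟫🔴🟩⬜❓❓❓❓
⬛⬜🟦🟫⬜🟦🟫🟦⬜⬜❓❓❓❓
⬛⬛🟫🟩⬜🟫🟩🟩⬛⬜❓❓❓❓
⬛❓❓❓❓❓❓❓❓❓❓❓❓❓
⬛❓❓❓❓❓❓❓❓❓❓❓❓❓
⬛❓❓❓❓❓❓❓❓❓❓❓❓❓
⬛❓❓❓❓❓❓❓❓❓❓❓❓❓

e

❓❓❓❓❓❓❓❓❓❓❓❓❓❓
❓❓❓❓❓❓❓❓❓❓❓❓❓❓
❓❓❓❓❓❓❓❓❓❓❓❓❓❓
⬜🟩🟫⬛🟫🟩⬜🟩⬜❓❓❓❓❓
🟩🟩⬜🟩⬜🟦🟩🟦🟫❓❓❓❓❓
⬜🟩🟫🟩🟩⬜🟫⬛🟩⬛❓❓❓❓
🟫🟩🟩🟩🟩🟦🟩⬛🟩🟩❓❓❓❓
⬜🟩⬛🟩🟦🟫⬜🔴⬜🟩❓❓❓❓
⬜🟦🟫⬜🟦🟫🟦⬜⬜⬜❓❓❓❓
⬛🟫🟩⬜🟫🟩🟩⬛⬜🟩❓❓❓❓
❓❓❓❓❓❓❓❓❓❓❓❓❓❓
❓❓❓❓❓❓❓❓❓❓❓❓❓❓
❓❓❓❓❓❓❓❓❓❓❓❓❓❓
❓❓❓❓❓❓❓❓❓❓❓❓❓❓

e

❓❓❓❓❓❓❓❓❓❓❓❓❓❓
❓❓❓❓❓❓❓❓❓❓❓❓❓❓
❓❓❓❓❓❓❓❓❓❓❓❓❓❓
🟩🟫⬛🟫🟩⬜🟩⬜❓❓❓❓❓❓
🟩⬜🟩⬜🟦🟩🟦🟫❓❓❓❓❓❓
🟩🟫🟩🟩⬜🟫⬛🟩⬛🟩❓❓❓❓
🟩🟩🟩🟩🟦🟩⬛🟩🟩⬜❓❓❓❓
🟩⬛🟩🟦🟫⬜🟩🔴🟩🟩❓❓❓❓
🟦🟫⬜🟦🟫🟦⬜⬜⬜🟩❓❓❓❓
🟫🟩⬜🟫🟩🟩⬛⬜🟩🟩❓❓❓❓
❓❓❓❓❓❓❓❓❓❓❓❓❓❓
❓❓❓❓❓❓❓❓❓❓❓❓❓❓
❓❓❓❓❓❓❓❓❓❓❓❓❓❓
❓❓❓❓❓❓❓❓❓❓❓❓❓❓

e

❓❓❓❓❓❓❓❓❓❓❓❓❓❓
❓❓❓❓❓❓❓❓❓❓❓❓❓❓
❓❓❓❓❓❓❓❓❓❓❓❓❓❓
🟫⬛🟫🟩⬜🟩⬜❓❓❓❓❓❓❓
⬜🟩⬜🟦🟩🟦🟫❓❓❓❓❓❓❓
🟫🟩🟩⬜🟫⬛🟩⬛🟩⬛❓❓❓❓
🟩🟩🟩🟦🟩⬛🟩🟩⬜⬜❓❓❓❓
⬛🟩🟦🟫⬜🟩⬜🔴🟩🟫❓❓❓❓
🟫⬜🟦🟫🟦⬜⬜⬜🟩⬜❓❓❓❓
🟩⬜🟫🟩🟩⬛⬜🟩🟩🟩❓❓❓❓
❓❓❓❓❓❓❓❓❓❓❓❓❓❓
❓❓❓❓❓❓❓❓❓❓❓❓❓❓
❓❓❓❓❓❓❓❓❓❓❓❓❓❓
❓❓❓❓❓❓❓❓❓❓❓❓❓❓

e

❓❓❓❓❓❓❓❓❓❓❓❓❓❓
❓❓❓❓❓❓❓❓❓❓❓❓❓❓
❓❓❓❓❓❓❓❓❓❓❓❓❓❓
⬛🟫🟩⬜🟩⬜❓❓❓❓❓❓❓❓
🟩⬜🟦🟩🟦🟫❓❓❓❓❓❓❓❓
🟩🟩⬜🟫⬛🟩⬛🟩⬛🟩❓❓❓❓
🟩🟩🟦🟩⬛🟩🟩⬜⬜🟩❓❓❓❓
🟩🟦🟫⬜🟩⬜🟩🔴🟫🟩❓❓❓❓
⬜🟦🟫🟦⬜⬜⬜🟩⬜🟫❓❓❓❓
⬜🟫🟩🟩⬛⬜🟩🟩🟩🟩❓❓❓❓
❓❓❓❓❓❓❓❓❓❓❓❓❓❓
❓❓❓❓❓❓❓❓❓❓❓❓❓❓
❓❓❓❓❓❓❓❓❓❓❓❓❓❓
❓❓❓❓❓❓❓❓❓❓❓❓❓❓

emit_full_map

⬜🟩🟫⬛🟫🟩⬜🟩⬜❓❓❓❓
🟩🟩⬜🟩⬜🟦🟩🟦🟫❓❓❓❓
⬜🟩🟫🟩🟩⬜🟫⬛🟩⬛🟩⬛🟩
🟫🟩🟩🟩🟩🟦🟩⬛🟩🟩⬜⬜🟩
⬜🟩⬛🟩🟦🟫⬜🟩⬜🟩🔴🟫🟩
⬜🟦🟫⬜🟦🟫🟦⬜⬜⬜🟩⬜🟫
⬛🟫🟩⬜🟫🟩🟩⬛⬜🟩🟩🟩🟩
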